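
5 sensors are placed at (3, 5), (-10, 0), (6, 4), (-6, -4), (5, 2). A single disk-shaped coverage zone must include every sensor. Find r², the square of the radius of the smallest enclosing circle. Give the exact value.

68

By Welzl's lemma the MEC is supported by two points (diametrically opposite) or three points (on a circumcircle).
The farthest pair is (-10, 0)–(6, 4) with squared distance 272. The circle on this segment as diameter has centre (-2, 2) and r² = 272/4 = 68.
Check (3, 5): distance² to centre = 34 ≤ 68, so it lies inside.
All remaining points lie in this disk, and no smaller disk contains both endpoints, so this is the minimum enclosing circle.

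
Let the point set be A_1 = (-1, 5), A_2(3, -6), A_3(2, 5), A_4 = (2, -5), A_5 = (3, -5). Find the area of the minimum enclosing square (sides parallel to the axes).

121

The bounding box has width 4 and height 11.
An axis-aligned square enclosing the set must have side ≥ max(width, height).
So the minimum side is max(4, 11) = 11.
Area = 11² = 121.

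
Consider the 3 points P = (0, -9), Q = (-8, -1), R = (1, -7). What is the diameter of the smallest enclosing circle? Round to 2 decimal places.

11.31

Side lengths²: PQ² = 128, PR² = 5, QR² = 117.
Since PQ² = 128 ≥ 117 + 5 = 122, the angle opposite PQ is not acute, so the smallest enclosing circle has PQ as diameter.
Centre = midpoint of PQ = (-4, -5), r² = 128/4 = 32.
Diameter = 2r = 2√32 ≈ 11.31.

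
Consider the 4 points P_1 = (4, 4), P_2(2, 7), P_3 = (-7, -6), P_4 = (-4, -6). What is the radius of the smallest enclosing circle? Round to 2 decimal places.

7.91

By Welzl's lemma the MEC is supported by two points (diametrically opposite) or three points (on a circumcircle).
The farthest pair is P_2–P_3 with squared distance 250. The circle on this segment as diameter has centre (-2.5, 0.5) and r² = 250/4 = 62.5.
Check P_1: distance² to centre = 54.5 ≤ 62.5, so it lies inside.
All remaining points lie in this disk, and no smaller disk contains both endpoints, so this is the minimum enclosing circle.
r = √(62.5) ≈ 7.91.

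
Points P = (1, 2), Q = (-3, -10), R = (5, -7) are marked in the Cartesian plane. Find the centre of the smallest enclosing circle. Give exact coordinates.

(-9/14, -173/42)

Side lengths²: PQ² = 160, PR² = 97, QR² = 73.
Since PQ² = 160 < 97 + 73 = 170, the triangle is acute, so the smallest enclosing circle is the circumcircle.
Circumcentre = (-9/14, -173/42), r² = 35405/882.
Centre = (-9/14, -173/42).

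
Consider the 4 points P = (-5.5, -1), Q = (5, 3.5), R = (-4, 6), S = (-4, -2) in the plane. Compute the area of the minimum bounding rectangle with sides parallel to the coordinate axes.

x ranges over [-5.5, 5], width 10.5.
y ranges over [-2, 6], height 8.
Area = 10.5 × 8 = 84.

84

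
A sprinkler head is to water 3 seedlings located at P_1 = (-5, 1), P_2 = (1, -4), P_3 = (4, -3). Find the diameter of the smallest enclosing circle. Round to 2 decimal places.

9.85

Side lengths²: P_1P_2² = 61, P_1P_3² = 97, P_2P_3² = 10.
Since P_1P_3² = 97 ≥ 61 + 10 = 71, the angle opposite P_1P_3 is not acute, so the smallest enclosing circle has P_1P_3 as diameter.
Centre = midpoint of P_1P_3 = (-0.5, -1), r² = 97/4 = 24.25.
Diameter = 2r = 2√(24.25) ≈ 9.85.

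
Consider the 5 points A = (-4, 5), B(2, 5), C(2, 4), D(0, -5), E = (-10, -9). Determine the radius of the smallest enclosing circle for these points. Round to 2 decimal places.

9.22

A smallest enclosing disk is always determined by at most three of the input points on its boundary.
The farthest pair is B–E with squared distance 340. The circle on this segment as diameter has centre (-4, -2) and r² = 340/4 = 85.
Check A: distance² to centre = 49 ≤ 85, so it lies inside.
All remaining points lie in this disk, and no smaller disk contains both endpoints, so this is the minimum enclosing circle.
r = √85 ≈ 9.22.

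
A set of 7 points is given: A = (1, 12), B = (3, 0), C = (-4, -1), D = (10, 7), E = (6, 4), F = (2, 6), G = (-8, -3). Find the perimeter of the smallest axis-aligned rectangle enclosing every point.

Width = max x − min x = 10 − (-8) = 18.
Height = max y − min y = 12 − (-3) = 15.
Perimeter = 2(18 + 15) = 66.

66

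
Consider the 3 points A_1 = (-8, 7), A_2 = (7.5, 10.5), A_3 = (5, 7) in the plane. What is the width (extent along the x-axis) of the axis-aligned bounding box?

15.5

max x = 7.5, min x = -8, so width = 15.5.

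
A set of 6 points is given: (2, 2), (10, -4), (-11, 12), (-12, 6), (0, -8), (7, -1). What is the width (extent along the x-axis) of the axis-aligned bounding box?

22

max x = 10, min x = -12, so width = 22.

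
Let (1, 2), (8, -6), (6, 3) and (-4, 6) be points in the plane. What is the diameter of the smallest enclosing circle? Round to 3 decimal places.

By Welzl's lemma the MEC is supported by two points (diametrically opposite) or three points (on a circumcircle).
The farthest pair is (8, -6)–(-4, 6) with squared distance 288. The circle on this segment as diameter has centre (2, 0) and r² = 288/4 = 72.
Check (1, 2): distance² to centre = 5 ≤ 72, so it lies inside.
All remaining points lie in this disk, and no smaller disk contains both endpoints, so this is the minimum enclosing circle.
Diameter = 2r = 2√72 ≈ 16.971.

16.971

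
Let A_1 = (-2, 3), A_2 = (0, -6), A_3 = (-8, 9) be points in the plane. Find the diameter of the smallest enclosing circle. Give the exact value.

17

Side lengths²: A_1A_2² = 85, A_1A_3² = 72, A_2A_3² = 289.
Since A_2A_3² = 289 ≥ 85 + 72 = 157, the angle opposite A_2A_3 is not acute, so the smallest enclosing circle has A_2A_3 as diameter.
Centre = midpoint of A_2A_3 = (-4, 1.5), r² = 289/4 = 72.25.
Diameter = 2r = 2√(72.25) = 17.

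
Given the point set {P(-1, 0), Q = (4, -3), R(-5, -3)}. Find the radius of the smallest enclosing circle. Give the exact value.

Side lengths²: PQ² = 34, PR² = 25, QR² = 81.
Since QR² = 81 ≥ 34 + 25 = 59, the angle opposite QR is not acute, so the smallest enclosing circle has QR as diameter.
Centre = midpoint of QR = (-0.5, -3), r² = 81/4 = 20.25.
r = √(20.25) = 4.5.

4.5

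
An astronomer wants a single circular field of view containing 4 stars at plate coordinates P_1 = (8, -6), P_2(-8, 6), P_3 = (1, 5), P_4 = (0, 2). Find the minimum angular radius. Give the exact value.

10

A smallest enclosing disk is always determined by at most three of the input points on its boundary.
The farthest pair is P_1–P_2 with squared distance 400. The circle on this segment as diameter has centre (0, 0) and r² = 400/4 = 100.
Check P_3: distance² to centre = 26 ≤ 100, so it lies inside.
All remaining points lie in this disk, and no smaller disk contains both endpoints, so this is the minimum enclosing circle.
r = √100 = 10.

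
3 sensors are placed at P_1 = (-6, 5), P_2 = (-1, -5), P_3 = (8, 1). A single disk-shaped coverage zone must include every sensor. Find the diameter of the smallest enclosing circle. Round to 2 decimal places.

14.67

Side lengths²: P_1P_2² = 125, P_1P_3² = 212, P_2P_3² = 117.
Since P_1P_3² = 212 < 125 + 117 = 242, the triangle is acute, so the smallest enclosing circle is the circumcircle.
Circumcentre = (0.75, 2.125), r² = 53.828125.
Diameter = 2r = 2√(53.828125) ≈ 14.67.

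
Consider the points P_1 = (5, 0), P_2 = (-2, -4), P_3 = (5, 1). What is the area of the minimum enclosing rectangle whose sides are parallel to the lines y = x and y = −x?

In coordinates u = x + y, v = x − y the rectangle is axis-aligned; the map (x,y)→(u,v) scales areas by 2.
u-values: 5, -6, 6; range = 6 − (-6) = 12.
v-values: 5, 2, 4; range = 5 − 2 = 3.
Area = (12 × 3) / 2 = 18.

18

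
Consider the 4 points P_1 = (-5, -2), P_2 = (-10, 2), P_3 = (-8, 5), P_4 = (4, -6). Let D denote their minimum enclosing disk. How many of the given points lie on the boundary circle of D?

A smallest enclosing disk is always determined by at most three of the input points on its boundary.
The minimum enclosing circle is determined by three boundary points: P_2, P_3, P_4.
Their circumcentre is (-69/29, -53/58) with r² = 223925/3364.
The farthest remaining point P_1 is at distance² 27073/3364 ≤ 223925/3364.
The points at distance exactly r from the centre are P_2, P_3, P_4 — 3 points.

3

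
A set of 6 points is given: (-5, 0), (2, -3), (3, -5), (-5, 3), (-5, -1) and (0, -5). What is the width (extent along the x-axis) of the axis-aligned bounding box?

max x = 3, min x = -5, so width = 8.

8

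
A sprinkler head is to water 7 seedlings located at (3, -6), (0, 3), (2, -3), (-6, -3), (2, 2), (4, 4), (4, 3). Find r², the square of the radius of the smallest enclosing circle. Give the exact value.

The minimum enclosing circle is determined by three boundary points: (3, -6), (-6, -3), (4, 4).
Their circumcentre is (-13/62, -39/62) with r² = 75245/1922.
The farthest remaining point (4, 3) is at distance² 59373/1922 ≤ 75245/1922.

75245/1922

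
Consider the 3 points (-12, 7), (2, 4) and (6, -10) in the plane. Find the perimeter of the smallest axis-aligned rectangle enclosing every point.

Width = max x − min x = 6 − (-12) = 18.
Height = max y − min y = 7 − (-10) = 17.
Perimeter = 2(18 + 17) = 70.

70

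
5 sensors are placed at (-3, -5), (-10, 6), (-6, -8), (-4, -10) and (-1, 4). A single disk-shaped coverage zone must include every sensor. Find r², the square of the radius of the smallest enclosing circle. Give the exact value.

73

By Welzl's lemma the MEC is supported by two points (diametrically opposite) or three points (on a circumcircle).
The farthest pair is (-10, 6)–(-4, -10) with squared distance 292. The circle on this segment as diameter has centre (-7, -2) and r² = 292/4 = 73.
Check (-3, -5): distance² to centre = 25 ≤ 73, so it lies inside.
All remaining points lie in this disk, and no smaller disk contains both endpoints, so this is the minimum enclosing circle.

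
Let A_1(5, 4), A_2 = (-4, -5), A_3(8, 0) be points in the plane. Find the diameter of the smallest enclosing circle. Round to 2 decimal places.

Side lengths²: A_1A_2² = 162, A_1A_3² = 25, A_2A_3² = 169.
Since A_2A_3² = 169 < 162 + 25 = 187, the triangle is acute, so the smallest enclosing circle is the circumcircle.
Circumcentre = (23/14, -23/14), r² = 4225/98.
Diameter = 2r = 2√(4225/98) ≈ 13.13.

13.13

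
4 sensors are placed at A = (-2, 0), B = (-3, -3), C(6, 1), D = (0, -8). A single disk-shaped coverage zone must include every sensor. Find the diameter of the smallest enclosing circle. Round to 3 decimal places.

A smallest enclosing disk is always determined by at most three of the input points on its boundary.
The minimum enclosing circle is determined by three boundary points: B, C, D.
Their circumcentre is (93/38, -119/38) with r² = 21437/722.
The farthest remaining point A is at distance² 21361/722 ≤ 21437/722.
Diameter = 2r = 2√(21437/722) ≈ 10.898.

10.898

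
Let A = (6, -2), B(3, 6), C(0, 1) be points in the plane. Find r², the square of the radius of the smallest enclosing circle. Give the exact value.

Side lengths²: AB² = 73, AC² = 45, BC² = 34.
Since AB² = 73 < 45 + 34 = 79, the triangle is acute, so the smallest enclosing circle is the circumcircle.
Circumcentre = (109/26, 49/26), r² = 6205/338.

6205/338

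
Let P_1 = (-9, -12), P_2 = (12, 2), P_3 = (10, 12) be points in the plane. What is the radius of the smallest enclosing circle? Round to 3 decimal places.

15.305

Side lengths²: P_1P_2² = 637, P_1P_3² = 937, P_2P_3² = 104.
Since P_1P_3² = 937 ≥ 637 + 104 = 741, the angle opposite P_1P_3 is not acute, so the smallest enclosing circle has P_1P_3 as diameter.
Centre = midpoint of P_1P_3 = (0.5, 0), r² = 937/4 = 234.25.
r = √(234.25) ≈ 15.305.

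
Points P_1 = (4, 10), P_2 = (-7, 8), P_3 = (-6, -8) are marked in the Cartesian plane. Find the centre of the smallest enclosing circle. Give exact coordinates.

(-1, 1)

Side lengths²: P_1P_2² = 125, P_1P_3² = 424, P_2P_3² = 257.
Since P_1P_3² = 424 ≥ 257 + 125 = 382, the angle opposite P_1P_3 is not acute, so the smallest enclosing circle has P_1P_3 as diameter.
Centre = midpoint of P_1P_3 = (-1, 1), r² = 424/4 = 106.
Centre = (-1, 1).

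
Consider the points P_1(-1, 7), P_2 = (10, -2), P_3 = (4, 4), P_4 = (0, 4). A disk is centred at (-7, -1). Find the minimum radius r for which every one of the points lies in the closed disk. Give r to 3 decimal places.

17.029

The required radius is the distance from (-7, -1) to the farthest point.
Squared distances: 100, 290, 146, 74.
Maximum is 290, attained at P_2.
r = √290 ≈ 17.029.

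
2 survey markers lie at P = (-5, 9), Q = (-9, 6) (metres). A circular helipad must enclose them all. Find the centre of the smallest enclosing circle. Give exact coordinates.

(-7, 7.5)

The smallest circle enclosing two points has them as diameter endpoints.
Centre = midpoint = (-7, 7.5); r² = |PQ|²/4 = 25/4 = 6.25.
Centre = (-7, 7.5).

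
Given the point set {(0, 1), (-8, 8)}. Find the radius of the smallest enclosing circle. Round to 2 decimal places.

5.32

The smallest circle enclosing two points has them as diameter endpoints.
Centre = midpoint = (-4, 4.5); r² = |(0, 1)−(-8, 8)|²/4 = 113/4 = 28.25.
r = √(28.25) ≈ 5.32.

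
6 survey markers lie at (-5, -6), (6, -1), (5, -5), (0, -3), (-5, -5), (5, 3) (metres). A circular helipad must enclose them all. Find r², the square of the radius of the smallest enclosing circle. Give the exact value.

45.25

The farthest pair is (-5, -6)–(5, 3) with squared distance 181. The circle on this segment as diameter has centre (0, -1.5) and r² = 181/4 = 45.25.
Check (6, -1): distance² to centre = 36.25 ≤ 45.25, so it lies inside.
All remaining points lie in this disk, and no smaller disk contains both endpoints, so this is the minimum enclosing circle.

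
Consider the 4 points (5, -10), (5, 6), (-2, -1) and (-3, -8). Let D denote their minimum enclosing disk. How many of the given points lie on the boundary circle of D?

The minimum enclosing circle of a finite set is fixed by two of the points (as a diameter) or three (as a circumcircle).
The minimum enclosing circle is determined by three boundary points: (5, -10), (5, 6), (-3, -8).
Their circumcentre is (2.75, -2) with r² = 69.0625.
The farthest remaining point (-2, -1) is at distance² 23.5625 ≤ 69.0625.
The points at distance exactly r from the centre are (5, -10), (5, 6), (-3, -8) — 3 points.

3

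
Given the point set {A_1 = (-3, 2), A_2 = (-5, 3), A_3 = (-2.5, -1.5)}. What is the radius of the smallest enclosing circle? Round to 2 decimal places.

Side lengths²: A_1A_2² = 5, A_1A_3² = 12.5, A_2A_3² = 26.5.
Since A_2A_3² = 26.5 ≥ 12.5 + 5 = 17.5, the angle opposite A_2A_3 is not acute, so the smallest enclosing circle has A_2A_3 as diameter.
Centre = midpoint of A_2A_3 = (-3.75, 0.75), r² = 26.5/4 = 6.625.
r = √(6.625) ≈ 2.57.

2.57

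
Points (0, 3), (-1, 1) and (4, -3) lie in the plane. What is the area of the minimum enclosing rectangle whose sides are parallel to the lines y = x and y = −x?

15

In coordinates u = x + y, v = x − y the rectangle is axis-aligned; the map (x,y)→(u,v) scales areas by 2.
u-values: 3, 0, 1; range = 3 − 0 = 3.
v-values: -3, -2, 7; range = 7 − (-3) = 10.
Area = (3 × 10) / 2 = 15.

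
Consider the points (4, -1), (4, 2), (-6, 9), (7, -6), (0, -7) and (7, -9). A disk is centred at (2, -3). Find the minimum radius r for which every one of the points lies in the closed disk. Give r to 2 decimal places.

The required radius is the distance from (2, -3) to the farthest point.
Squared distances: 8, 29, 208, 34, 20, 61.
Maximum is 208, attained at (-6, 9).
r = √208 ≈ 14.42.

14.42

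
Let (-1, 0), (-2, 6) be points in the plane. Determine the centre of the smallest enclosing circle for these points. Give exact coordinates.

(-1.5, 3)

The smallest circle enclosing two points has them as diameter endpoints.
Centre = midpoint = (-1.5, 3); r² = |(-1, 0)−(-2, 6)|²/4 = 37/4 = 9.25.
Centre = (-1.5, 3).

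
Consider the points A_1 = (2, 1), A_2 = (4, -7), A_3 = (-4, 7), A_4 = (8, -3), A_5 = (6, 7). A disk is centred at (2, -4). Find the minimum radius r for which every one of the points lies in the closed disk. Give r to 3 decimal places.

12.530

The required radius is the distance from (2, -4) to the farthest point.
Squared distances: 25, 13, 157, 37, 137.
Maximum is 157, attained at A_3.
r = √157 ≈ 12.530.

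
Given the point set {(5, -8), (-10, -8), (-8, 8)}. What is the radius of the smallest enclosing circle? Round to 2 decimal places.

Call the three points A, B, C in the order given.
Side lengths²: AB² = 225, AC² = 425, BC² = 260.
Since AC² = 425 < 260 + 225 = 485, the triangle is acute, so the smallest enclosing circle is the circumcircle.
Circumcentre = (-2.5, -0.8125), r² = 107.91015625.
r = √(107.91015625) ≈ 10.39.

10.39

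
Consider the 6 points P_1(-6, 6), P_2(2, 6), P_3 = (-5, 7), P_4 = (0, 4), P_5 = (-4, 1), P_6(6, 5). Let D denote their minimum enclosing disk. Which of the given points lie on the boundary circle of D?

P_1, P_5, P_6

A smallest enclosing disk is always determined by at most three of the input points on its boundary.
The farthest pair is P_1–P_6 with squared distance 145. The circle on this segment as diameter has centre (0, 5.5) and r² = 145/4 = 36.25.
Check P_2: distance² to centre = 4.25 ≤ 36.25, so it lies inside.
All remaining points lie in this disk, and no smaller disk contains both endpoints, so this is the minimum enclosing circle.
The points at distance exactly r from the centre are P_1, P_5, P_6 — 3 points.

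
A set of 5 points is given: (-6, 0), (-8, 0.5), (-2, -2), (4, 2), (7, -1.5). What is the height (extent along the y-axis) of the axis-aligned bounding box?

max y = 2, min y = -2, so height = 4.

4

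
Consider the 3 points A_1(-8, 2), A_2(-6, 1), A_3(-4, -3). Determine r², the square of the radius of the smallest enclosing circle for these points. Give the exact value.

Side lengths²: A_1A_2² = 5, A_1A_3² = 41, A_2A_3² = 20.
Since A_1A_3² = 41 ≥ 20 + 5 = 25, the angle opposite A_1A_3 is not acute, so the smallest enclosing circle has A_1A_3 as diameter.
Centre = midpoint of A_1A_3 = (-6, -0.5), r² = 41/4 = 10.25.

10.25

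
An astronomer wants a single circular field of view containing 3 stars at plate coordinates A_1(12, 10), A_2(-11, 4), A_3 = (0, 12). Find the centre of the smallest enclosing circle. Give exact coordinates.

(0.5, 7)

Side lengths²: A_1A_2² = 565, A_1A_3² = 148, A_2A_3² = 185.
Since A_1A_2² = 565 ≥ 185 + 148 = 333, the angle opposite A_1A_2 is not acute, so the smallest enclosing circle has A_1A_2 as diameter.
Centre = midpoint of A_1A_2 = (0.5, 7), r² = 565/4 = 141.25.
Centre = (0.5, 7).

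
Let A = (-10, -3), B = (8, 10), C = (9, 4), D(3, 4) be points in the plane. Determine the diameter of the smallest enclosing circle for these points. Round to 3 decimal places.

The farthest pair is A–B with squared distance 493. The circle on this segment as diameter has centre (-1, 3.5) and r² = 493/4 = 123.25.
Check C: distance² to centre = 100.25 ≤ 123.25, so it lies inside.
All remaining points lie in this disk, and no smaller disk contains both endpoints, so this is the minimum enclosing circle.
Diameter = 2r = 2√(123.25) ≈ 22.204.

22.204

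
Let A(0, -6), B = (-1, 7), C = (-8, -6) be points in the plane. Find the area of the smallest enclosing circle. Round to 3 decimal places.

Side lengths²: AB² = 170, AC² = 64, BC² = 218.
Since BC² = 218 < 170 + 64 = 234, the triangle is acute, so the smallest enclosing circle is the circumcircle.
Circumcentre = (-4, 3/13), r² = 9265/169.
Area = π·r² = π·9265/169 ≈ 172.230.

172.230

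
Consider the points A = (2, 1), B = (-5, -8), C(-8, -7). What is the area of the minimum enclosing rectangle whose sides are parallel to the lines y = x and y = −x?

36

In coordinates u = x + y, v = x − y the rectangle is axis-aligned; the map (x,y)→(u,v) scales areas by 2.
u-values: 3, -13, -15; range = 3 − (-15) = 18.
v-values: 1, 3, -1; range = 3 − (-1) = 4.
Area = (18 × 4) / 2 = 36.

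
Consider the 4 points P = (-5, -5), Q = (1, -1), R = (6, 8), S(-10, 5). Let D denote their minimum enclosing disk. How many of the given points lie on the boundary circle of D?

By Welzl's lemma the MEC is supported by two points (diametrically opposite) or three points (on a circumcircle).
The minimum enclosing circle is determined by three boundary points: P, R, S.
Their circumcentre is (-19/14, 43/14) with r² = 7685/98.
The farthest remaining point Q is at distance² 2169/98 ≤ 7685/98.
The points at distance exactly r from the centre are P, R, S — 3 points.

3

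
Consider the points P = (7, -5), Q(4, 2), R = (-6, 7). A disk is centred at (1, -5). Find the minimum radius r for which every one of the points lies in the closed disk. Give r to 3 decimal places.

The required radius is the distance from (1, -5) to the farthest point.
Squared distances: 36, 58, 193.
Maximum is 193, attained at R.
r = √193 ≈ 13.892.

13.892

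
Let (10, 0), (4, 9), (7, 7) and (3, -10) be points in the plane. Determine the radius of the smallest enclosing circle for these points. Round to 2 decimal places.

The minimum enclosing circle of a finite set is fixed by two of the points (as a diameter) or three (as a circumcircle).
The farthest pair is (4, 9)–(3, -10) with squared distance 362. The circle on this segment as diameter has centre (3.5, -0.5) and r² = 362/4 = 90.5.
Check (10, 0): distance² to centre = 42.5 ≤ 90.5, so it lies inside.
All remaining points lie in this disk, and no smaller disk contains both endpoints, so this is the minimum enclosing circle.
r = √(90.5) ≈ 9.51.

9.51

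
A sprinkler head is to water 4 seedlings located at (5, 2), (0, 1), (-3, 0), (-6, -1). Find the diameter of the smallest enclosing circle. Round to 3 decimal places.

11.402

A smallest enclosing disk is always determined by at most three of the input points on its boundary.
The farthest pair is (5, 2)–(-6, -1) with squared distance 130. The circle on this segment as diameter has centre (-0.5, 0.5) and r² = 130/4 = 32.5.
Check (0, 1): distance² to centre = 0.5 ≤ 32.5, so it lies inside.
All remaining points lie in this disk, and no smaller disk contains both endpoints, so this is the minimum enclosing circle.
Diameter = 2r = 2√(32.5) ≈ 11.402.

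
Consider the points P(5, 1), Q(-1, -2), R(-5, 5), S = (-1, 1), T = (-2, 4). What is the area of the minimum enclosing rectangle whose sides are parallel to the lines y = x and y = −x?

63

In coordinates u = x + y, v = x − y the rectangle is axis-aligned; the map (x,y)→(u,v) scales areas by 2.
u-values: 6, -3, 0, 0, 2; range = 6 − (-3) = 9.
v-values: 4, 1, -10, -2, -6; range = 4 − (-10) = 14.
Area = (9 × 14) / 2 = 63.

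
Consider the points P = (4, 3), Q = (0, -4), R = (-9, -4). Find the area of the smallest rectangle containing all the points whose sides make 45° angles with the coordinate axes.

In coordinates u = x + y, v = x − y the rectangle is axis-aligned; the map (x,y)→(u,v) scales areas by 2.
u-values: 7, -4, -13; range = 7 − (-13) = 20.
v-values: 1, 4, -5; range = 4 − (-5) = 9.
Area = (20 × 9) / 2 = 90.

90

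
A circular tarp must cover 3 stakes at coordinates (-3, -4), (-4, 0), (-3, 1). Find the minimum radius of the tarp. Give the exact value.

2.5

Call the three points A, B, C in the order given.
Side lengths²: AB² = 17, AC² = 25, BC² = 2.
Since AC² = 25 ≥ 17 + 2 = 19, the angle opposite AC is not acute, so the smallest enclosing circle has AC as diameter.
Centre = midpoint of AC = (-3, -1.5), r² = 25/4 = 6.25.
r = √(6.25) = 2.5.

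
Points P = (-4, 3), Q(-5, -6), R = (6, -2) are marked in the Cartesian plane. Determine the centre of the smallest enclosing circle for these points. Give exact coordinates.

Side lengths²: PQ² = 82, PR² = 125, QR² = 137.
Since QR² = 137 < 125 + 82 = 207, the triangle is acute, so the smallest enclosing circle is the circumcircle.
Circumcentre = (-9/38, -75/38), r² = 28085/722.
Centre = (-9/38, -75/38).

(-9/38, -75/38)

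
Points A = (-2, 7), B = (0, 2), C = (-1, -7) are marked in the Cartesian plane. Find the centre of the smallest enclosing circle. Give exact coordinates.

Side lengths²: AB² = 29, AC² = 197, BC² = 82.
Since AC² = 197 ≥ 82 + 29 = 111, the angle opposite AC is not acute, so the smallest enclosing circle has AC as diameter.
Centre = midpoint of AC = (-1.5, 0), r² = 197/4 = 49.25.
Centre = (-1.5, 0).

(-1.5, 0)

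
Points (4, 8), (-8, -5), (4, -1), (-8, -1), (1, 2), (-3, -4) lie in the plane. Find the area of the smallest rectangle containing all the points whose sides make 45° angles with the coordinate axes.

In coordinates u = x + y, v = x − y the rectangle is axis-aligned; the map (x,y)→(u,v) scales areas by 2.
u-values: 12, -13, 3, -9, 3, -7; range = 12 − (-13) = 25.
v-values: -4, -3, 5, -7, -1, 1; range = 5 − (-7) = 12.
Area = (25 × 12) / 2 = 150.

150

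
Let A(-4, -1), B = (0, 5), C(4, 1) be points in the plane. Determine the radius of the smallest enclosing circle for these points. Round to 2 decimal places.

4.20

Side lengths²: AB² = 52, AC² = 68, BC² = 32.
Since AC² = 68 < 52 + 32 = 84, the triangle is acute, so the smallest enclosing circle is the circumcircle.
Circumcentre = (-0.2, 0.8), r² = 17.68.
r = √(17.68) ≈ 4.20.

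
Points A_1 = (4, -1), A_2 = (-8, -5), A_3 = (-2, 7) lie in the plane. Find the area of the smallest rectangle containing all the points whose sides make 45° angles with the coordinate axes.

126

In coordinates u = x + y, v = x − y the rectangle is axis-aligned; the map (x,y)→(u,v) scales areas by 2.
u-values: 3, -13, 5; range = 5 − (-13) = 18.
v-values: 5, -3, -9; range = 5 − (-9) = 14.
Area = (18 × 14) / 2 = 126.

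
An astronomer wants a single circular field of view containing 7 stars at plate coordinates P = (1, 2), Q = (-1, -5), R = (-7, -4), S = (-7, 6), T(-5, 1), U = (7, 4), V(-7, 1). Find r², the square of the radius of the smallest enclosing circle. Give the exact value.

3250/49

The minimum enclosing circle is determined by three boundary points: R, S, U.
Their circumcentre is (-4/7, 1) with r² = 3250/49.
The farthest remaining point V is at distance² 2025/49 ≤ 3250/49.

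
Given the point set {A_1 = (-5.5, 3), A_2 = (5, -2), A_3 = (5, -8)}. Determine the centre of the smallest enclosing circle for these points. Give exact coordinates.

Side lengths²: A_1A_2² = 135.25, A_1A_3² = 231.25, A_2A_3² = 36.
Since A_1A_3² = 231.25 ≥ 135.25 + 36 = 171.25, the angle opposite A_1A_3 is not acute, so the smallest enclosing circle has A_1A_3 as diameter.
Centre = midpoint of A_1A_3 = (-0.25, -2.5), r² = 231.25/4 = 57.8125.
Centre = (-0.25, -2.5).

(-0.25, -2.5)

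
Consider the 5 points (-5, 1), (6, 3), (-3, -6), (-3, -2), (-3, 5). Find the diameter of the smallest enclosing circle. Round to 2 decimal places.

The minimum enclosing circle is determined by three boundary points: (6, 3), (-3, -6), (-3, 5).
Their circumcentre is (0.5, -0.5) with r² = 42.5.
The farthest remaining point (-5, 1) is at distance² 32.5 ≤ 42.5.
Diameter = 2r = 2√(42.5) ≈ 13.04.

13.04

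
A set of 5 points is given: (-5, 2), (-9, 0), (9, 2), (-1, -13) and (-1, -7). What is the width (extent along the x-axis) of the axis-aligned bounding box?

max x = 9, min x = -9, so width = 18.

18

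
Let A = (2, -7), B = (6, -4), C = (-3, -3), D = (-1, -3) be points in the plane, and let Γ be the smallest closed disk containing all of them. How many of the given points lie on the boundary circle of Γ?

2

The minimum enclosing circle of a finite set is fixed by two of the points (as a diameter) or three (as a circumcircle).
The farthest pair is B–C with squared distance 82. The circle on this segment as diameter has centre (1.5, -3.5) and r² = 82/4 = 20.5.
Check A: distance² to centre = 12.5 ≤ 20.5, so it lies inside.
All remaining points lie in this disk, and no smaller disk contains both endpoints, so this is the minimum enclosing circle.
The points at distance exactly r from the centre are B, C — 2 points.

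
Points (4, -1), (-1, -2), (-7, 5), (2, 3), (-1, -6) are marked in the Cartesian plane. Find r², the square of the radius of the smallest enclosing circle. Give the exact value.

The minimum enclosing circle is determined by three boundary points: (4, -1), (-7, 5), (-1, -6).
Their circumcentre is (-81/34, 13/34) with r² = 24649/578.
The farthest remaining point (2, 3) is at distance² 15061/578 ≤ 24649/578.

24649/578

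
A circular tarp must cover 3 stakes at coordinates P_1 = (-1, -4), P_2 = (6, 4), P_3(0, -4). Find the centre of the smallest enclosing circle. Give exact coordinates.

Side lengths²: P_1P_2² = 113, P_1P_3² = 1, P_2P_3² = 100.
Since P_1P_2² = 113 ≥ 100 + 1 = 101, the angle opposite P_1P_2 is not acute, so the smallest enclosing circle has P_1P_2 as diameter.
Centre = midpoint of P_1P_2 = (2.5, 0), r² = 113/4 = 28.25.
Centre = (2.5, 0).

(2.5, 0)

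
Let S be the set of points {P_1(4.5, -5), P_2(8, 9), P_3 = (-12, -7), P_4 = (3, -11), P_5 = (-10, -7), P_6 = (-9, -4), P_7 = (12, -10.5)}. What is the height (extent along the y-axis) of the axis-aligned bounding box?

max y = 9, min y = -11, so height = 20.

20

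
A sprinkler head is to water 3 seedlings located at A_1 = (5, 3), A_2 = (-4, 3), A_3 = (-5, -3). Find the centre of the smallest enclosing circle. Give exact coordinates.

Side lengths²: A_1A_2² = 81, A_1A_3² = 136, A_2A_3² = 37.
Since A_1A_3² = 136 ≥ 81 + 37 = 118, the angle opposite A_1A_3 is not acute, so the smallest enclosing circle has A_1A_3 as diameter.
Centre = midpoint of A_1A_3 = (0, 0), r² = 136/4 = 34.
Centre = (0, 0).

(0, 0)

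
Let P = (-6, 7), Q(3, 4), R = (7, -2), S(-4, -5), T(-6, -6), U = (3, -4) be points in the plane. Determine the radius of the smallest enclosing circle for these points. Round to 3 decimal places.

8.271

By Welzl's lemma the MEC is supported by two points (diametrically opposite) or three points (on a circumcircle).
The minimum enclosing circle is determined by three boundary points: P, R, T.
Their circumcentre is (-23/26, 0.5) with r² = 23125/338.
The farthest remaining point S is at distance² 13505/338 ≤ 23125/338.
r = √(23125/338) ≈ 8.271.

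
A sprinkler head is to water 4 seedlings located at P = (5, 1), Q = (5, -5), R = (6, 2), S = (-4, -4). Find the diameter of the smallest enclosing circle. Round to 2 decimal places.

A smallest enclosing disk is always determined by at most three of the input points on its boundary.
The farthest pair is R–S with squared distance 136. The circle on this segment as diameter has centre (1, -1) and r² = 136/4 = 34.
Check P: distance² to centre = 20 ≤ 34, so it lies inside.
All remaining points lie in this disk, and no smaller disk contains both endpoints, so this is the minimum enclosing circle.
Diameter = 2r = 2√34 ≈ 11.66.

11.66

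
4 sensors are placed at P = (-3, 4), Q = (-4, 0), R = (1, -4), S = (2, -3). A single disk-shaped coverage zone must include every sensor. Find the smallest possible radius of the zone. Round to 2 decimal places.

By Welzl's lemma the MEC is supported by two points (diametrically opposite) or three points (on a circumcircle).
The farthest pair is P–R with squared distance 80. The circle on this segment as diameter has centre (-1, 0) and r² = 80/4 = 20.
Check Q: distance² to centre = 9 ≤ 20, so it lies inside.
All remaining points lie in this disk, and no smaller disk contains both endpoints, so this is the minimum enclosing circle.
r = √20 ≈ 4.47.

4.47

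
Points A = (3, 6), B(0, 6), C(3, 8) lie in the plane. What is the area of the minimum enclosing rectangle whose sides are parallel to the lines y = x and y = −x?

In coordinates u = x + y, v = x − y the rectangle is axis-aligned; the map (x,y)→(u,v) scales areas by 2.
u-values: 9, 6, 11; range = 11 − 6 = 5.
v-values: -3, -6, -5; range = -3 − (-6) = 3.
Area = (5 × 3) / 2 = 7.5.

7.5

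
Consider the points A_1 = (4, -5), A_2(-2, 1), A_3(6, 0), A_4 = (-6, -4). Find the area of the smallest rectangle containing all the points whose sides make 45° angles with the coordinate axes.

96

In coordinates u = x + y, v = x − y the rectangle is axis-aligned; the map (x,y)→(u,v) scales areas by 2.
u-values: -1, -1, 6, -10; range = 6 − (-10) = 16.
v-values: 9, -3, 6, -2; range = 9 − (-3) = 12.
Area = (16 × 12) / 2 = 96.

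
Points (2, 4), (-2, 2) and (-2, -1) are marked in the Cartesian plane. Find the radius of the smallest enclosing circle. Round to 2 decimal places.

3.20

Call the three points A, B, C in the order given.
Side lengths²: AB² = 20, AC² = 41, BC² = 9.
Since AC² = 41 ≥ 20 + 9 = 29, the angle opposite AC is not acute, so the smallest enclosing circle has AC as diameter.
Centre = midpoint of AC = (0, 1.5), r² = 41/4 = 10.25.
r = √(10.25) ≈ 3.20.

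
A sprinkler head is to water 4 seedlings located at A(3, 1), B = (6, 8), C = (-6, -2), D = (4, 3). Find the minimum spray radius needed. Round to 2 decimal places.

The minimum enclosing circle of a finite set is fixed by two of the points (as a diameter) or three (as a circumcircle).
The farthest pair is B–C with squared distance 244. The circle on this segment as diameter has centre (0, 3) and r² = 244/4 = 61.
Check A: distance² to centre = 13 ≤ 61, so it lies inside.
All remaining points lie in this disk, and no smaller disk contains both endpoints, so this is the minimum enclosing circle.
r = √61 ≈ 7.81.

7.81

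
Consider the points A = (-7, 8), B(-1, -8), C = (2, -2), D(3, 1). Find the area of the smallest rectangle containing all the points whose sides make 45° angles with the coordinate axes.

143

In coordinates u = x + y, v = x − y the rectangle is axis-aligned; the map (x,y)→(u,v) scales areas by 2.
u-values: 1, -9, 0, 4; range = 4 − (-9) = 13.
v-values: -15, 7, 4, 2; range = 7 − (-15) = 22.
Area = (13 × 22) / 2 = 143.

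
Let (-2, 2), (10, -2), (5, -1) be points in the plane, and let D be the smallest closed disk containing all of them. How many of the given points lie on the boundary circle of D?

2

Call the three points A, B, C in the order given.
Side lengths²: AB² = 160, AC² = 58, BC² = 26.
Since AB² = 160 ≥ 58 + 26 = 84, the angle opposite AB is not acute, so the smallest enclosing circle has AB as diameter.
Centre = midpoint of AB = (4, 0), r² = 160/4 = 40.
The points at distance exactly r from the centre are (-2, 2), (10, -2) — 2 points.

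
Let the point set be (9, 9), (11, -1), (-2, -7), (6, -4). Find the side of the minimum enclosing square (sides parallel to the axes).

16

The bounding box has width 13 and height 16.
An axis-aligned square enclosing the set must have side ≥ max(width, height).
So the minimum side is max(13, 16) = 16.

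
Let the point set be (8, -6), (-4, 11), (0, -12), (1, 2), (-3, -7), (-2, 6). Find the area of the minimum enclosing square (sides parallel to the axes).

529

The bounding box has width 12 and height 23.
An axis-aligned square enclosing the set must have side ≥ max(width, height).
So the minimum side is max(12, 23) = 23.
Area = 23² = 529.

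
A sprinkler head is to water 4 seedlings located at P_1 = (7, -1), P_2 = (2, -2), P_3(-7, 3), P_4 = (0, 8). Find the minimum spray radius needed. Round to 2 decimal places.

The minimum enclosing circle of a finite set is fixed by two of the points (as a diameter) or three (as a circumcircle).
The farthest pair is P_1–P_3 with squared distance 212. The circle on this segment as diameter has centre (0, 1) and r² = 212/4 = 53.
Check P_2: distance² to centre = 13 ≤ 53, so it lies inside.
All remaining points lie in this disk, and no smaller disk contains both endpoints, so this is the minimum enclosing circle.
r = √53 ≈ 7.28.

7.28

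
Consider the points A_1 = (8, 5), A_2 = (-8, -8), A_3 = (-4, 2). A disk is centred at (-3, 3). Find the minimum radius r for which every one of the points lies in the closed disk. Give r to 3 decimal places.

The required radius is the distance from (-3, 3) to the farthest point.
Squared distances: 125, 146, 2.
Maximum is 146, attained at A_2.
r = √146 ≈ 12.083.

12.083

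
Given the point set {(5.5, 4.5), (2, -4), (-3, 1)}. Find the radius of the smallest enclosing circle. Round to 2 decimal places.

4.98

Call the three points A, B, C in the order given.
Side lengths²: AB² = 84.5, AC² = 84.5, BC² = 50.
Since AC² = 84.5 < 84.5 + 50 = 134.5, the triangle is acute, so the smallest enclosing circle is the circumcircle.
Circumcentre = (95/48, 47/48), r² = 28561/1152.
r = √(28561/1152) ≈ 4.98.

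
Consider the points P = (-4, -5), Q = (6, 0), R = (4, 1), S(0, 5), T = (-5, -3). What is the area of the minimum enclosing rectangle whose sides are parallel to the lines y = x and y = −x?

82.5

In coordinates u = x + y, v = x − y the rectangle is axis-aligned; the map (x,y)→(u,v) scales areas by 2.
u-values: -9, 6, 5, 5, -8; range = 6 − (-9) = 15.
v-values: 1, 6, 3, -5, -2; range = 6 − (-5) = 11.
Area = (15 × 11) / 2 = 82.5.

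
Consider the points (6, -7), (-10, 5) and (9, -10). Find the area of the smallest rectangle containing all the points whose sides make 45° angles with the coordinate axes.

In coordinates u = x + y, v = x − y the rectangle is axis-aligned; the map (x,y)→(u,v) scales areas by 2.
u-values: -1, -5, -1; range = -1 − (-5) = 4.
v-values: 13, -15, 19; range = 19 − (-15) = 34.
Area = (4 × 34) / 2 = 68.

68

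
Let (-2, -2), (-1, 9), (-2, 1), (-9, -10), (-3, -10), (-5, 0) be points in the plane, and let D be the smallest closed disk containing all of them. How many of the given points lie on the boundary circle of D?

By Welzl's lemma the MEC is supported by two points (diametrically opposite) or three points (on a circumcircle).
The farthest pair is (-1, 9)–(-9, -10) with squared distance 425. The circle on this segment as diameter has centre (-5, -0.5) and r² = 425/4 = 106.25.
Check (-2, -2): distance² to centre = 11.25 ≤ 106.25, so it lies inside.
All remaining points lie in this disk, and no smaller disk contains both endpoints, so this is the minimum enclosing circle.
The points at distance exactly r from the centre are (-1, 9), (-9, -10) — 2 points.

2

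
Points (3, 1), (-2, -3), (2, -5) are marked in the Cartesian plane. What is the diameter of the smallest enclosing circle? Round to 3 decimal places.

Call the three points A, B, C in the order given.
Side lengths²: AB² = 41, AC² = 37, BC² = 20.
Since AB² = 41 < 37 + 20 = 57, the triangle is acute, so the smallest enclosing circle is the circumcircle.
Circumcentre = (29/26, -23/13), r² = 7585/676.
Diameter = 2r = 2√(7585/676) ≈ 6.699.

6.699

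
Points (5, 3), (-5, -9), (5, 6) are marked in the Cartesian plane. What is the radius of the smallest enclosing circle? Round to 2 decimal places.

9.01

Call the three points A, B, C in the order given.
Side lengths²: AB² = 244, AC² = 9, BC² = 325.
Since BC² = 325 ≥ 244 + 9 = 253, the angle opposite BC is not acute, so the smallest enclosing circle has BC as diameter.
Centre = midpoint of BC = (0, -1.5), r² = 325/4 = 81.25.
r = √(81.25) ≈ 9.01.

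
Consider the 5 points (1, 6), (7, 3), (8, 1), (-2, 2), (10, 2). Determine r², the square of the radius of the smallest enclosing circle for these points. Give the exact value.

A smallest enclosing disk is always determined by at most three of the input points on its boundary.
The farthest pair is (-2, 2)–(10, 2) with squared distance 144. The circle on this segment as diameter has centre (4, 2) and r² = 144/4 = 36.
Check (1, 6): distance² to centre = 25 ≤ 36, so it lies inside.
All remaining points lie in this disk, and no smaller disk contains both endpoints, so this is the minimum enclosing circle.

36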